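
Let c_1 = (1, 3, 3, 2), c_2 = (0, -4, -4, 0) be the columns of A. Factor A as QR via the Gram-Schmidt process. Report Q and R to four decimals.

Q = [[0.2085, 0.3956], [0.6255, -0.3297], [0.6255, -0.3297], [0.4170, 0.7913]], R = [[4.7958, -5.0043], [0.0000, 2.6375]]

c_1 = (1, 3, 3, 2); ‖c_1‖ = 4.7958, so q_1 = (0.2085, 0.6255, 0.6255, 0.4170).
q_1·c_2 = 0.2085·0 + 0.6255·(-4) + 0.6255·(-4) + 0.4170·0 = -5.0043.
u_2 = c_2 + 5.0043·q_1 = (1.0435, -0.8696, -0.8696, 2.0870).
‖u_2‖ = 2.6375, so q_2 = (0.3956, -0.3297, -0.3297, 0.7913).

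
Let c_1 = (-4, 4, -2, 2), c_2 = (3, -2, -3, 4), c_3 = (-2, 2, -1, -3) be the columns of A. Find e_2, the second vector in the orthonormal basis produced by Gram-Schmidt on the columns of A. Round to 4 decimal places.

e_1 = c_1/‖c_1‖ = (-4, 4, -2, 2)/6.3246 = (-0.6325, 0.6325, -0.3162, 0.3162).
r_{12} = e_1·c_2 = -0.9487.
u_2 = c_2 + 0.9487·e_1 = (2.4000, -1.4000, -3.3000, 4.3000).
‖u_2‖ = 6.0910, so e_2 = (0.3940, -0.2298, -0.5418, 0.7060).

e_2 = (0.3940, -0.2298, -0.5418, 0.7060)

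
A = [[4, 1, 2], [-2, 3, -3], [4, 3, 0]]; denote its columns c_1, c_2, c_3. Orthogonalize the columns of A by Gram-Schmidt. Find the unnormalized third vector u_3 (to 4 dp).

c_1 = (4, -2, 4); ‖c_1‖ = 6.0000, so q_1 = (0.6667, -0.3333, 0.6667).
q_1·c_2 = 0.6667·1 + (-0.3333)·3 + 0.6667·3 = 1.6667.
u_2 = c_2 − 1.6667·q_1 = (-0.1111, 3.5556, 1.8889).
‖u_2‖ = 4.0277, so q_2 = (-0.0276, 0.8828, 0.4690).
q_1·c_3 = 0.6667·2 + (-0.3333)·(-3) + 0.6667·0 = 2.3333; q_2·c_3 = (-0.0276)·2 + 0.8828·(-3) + 0.4690·0 = -2.7035.
u_3 = c_3 − 2.3333·q_1 + 2.7035·q_2 = (0.3699, 0.1644, -0.2877).

u_3 = (0.3699, 0.1644, -0.2877)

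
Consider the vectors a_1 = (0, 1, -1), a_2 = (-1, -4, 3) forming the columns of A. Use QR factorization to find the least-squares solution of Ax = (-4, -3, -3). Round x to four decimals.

e_1 = a_1/‖a_1‖ = (0, 1, -1)/1.4142 = (0.0000, 0.7071, -0.7071).
r_{12} = e_1·a_2 = -4.9497.
u_2 = a_2 + 4.9497·e_1 = (-1.0000, -0.5000, -0.5000).
‖u_2‖ = 1.2247, so e_2 = (-0.8165, -0.4082, -0.4082).
Qᵀb = (0.0000, 5.7155).
Back-substitute: x_2 = 5.7155/1.2247 = 4.6667.
x_1 = (0.0000 + 4.9497·4.6667)/1.4142 = 16.3333.

x = (16.3333, 4.6667)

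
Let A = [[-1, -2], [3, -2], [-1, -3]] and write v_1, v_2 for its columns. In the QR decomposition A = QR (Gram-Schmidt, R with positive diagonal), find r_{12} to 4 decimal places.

r_{12} = -0.3015

v_1 = (-1, 3, -1); ‖v_1‖ = 3.3166, so q_1 = (-0.3015, 0.9045, -0.3015).
r_{12} = q_1·v_2 = -0.3015.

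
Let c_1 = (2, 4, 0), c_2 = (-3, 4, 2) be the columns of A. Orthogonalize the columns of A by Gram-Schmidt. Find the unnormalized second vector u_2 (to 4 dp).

q_1 = c_1/‖c_1‖ = (2, 4, 0)/4.4721 = (0.4472, 0.8944, 0.0000).
r_{12} = q_1·c_2 = 2.2361.
u_2 = c_2 − 2.2361·q_1 = (-4.0000, 2.0000, 2.0000).

u_2 = (-4.0000, 2.0000, 2.0000)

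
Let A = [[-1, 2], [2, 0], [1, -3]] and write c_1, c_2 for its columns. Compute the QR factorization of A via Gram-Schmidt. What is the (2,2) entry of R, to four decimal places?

r_{22} = 2.9721

q_1 = c_1/‖c_1‖ = (-1, 2, 1)/2.4495 = (-0.4082, 0.8165, 0.4082).
r_{12} = q_1·c_2 = -2.0412.
u_2 = c_2 + 2.0412·q_1 = (1.1667, 1.6667, -2.1667).
r_{22} = ‖u_2‖ = 2.9721.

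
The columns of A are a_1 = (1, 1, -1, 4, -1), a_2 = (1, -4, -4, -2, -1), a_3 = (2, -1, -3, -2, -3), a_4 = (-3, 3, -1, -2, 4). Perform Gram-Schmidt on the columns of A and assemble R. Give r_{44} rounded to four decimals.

r_{44} = 5.0026

a_1 = (1, 1, -1, 4, -1); ‖a_1‖ = 4.4721, so q_1 = (0.2236, 0.2236, -0.2236, 0.8944, -0.2236).
q_1·a_2 = 0.2236·1 + 0.2236·(-4) + (-0.2236)·(-4) + 0.8944·(-2) + (-0.2236)·(-1) = -1.3416.
u_2 = a_2 + 1.3416·q_1 = (1.3000, -3.7000, -4.3000, -0.8000, -1.3000).
‖u_2‖ = 6.0166, so q_2 = (0.2161, -0.6150, -0.7147, -0.1330, -0.2161).
q_1·a_3 = 0.2236·2 + 0.2236·(-1) + (-0.2236)·(-3) + 0.8944·(-2) + (-0.2236)·(-3) = -0.2236; q_2·a_3 = 0.2161·2 + (-0.6150)·(-1) + (-0.7147)·(-3) + (-0.1330)·(-2) + (-0.2161)·(-3) = 4.1053.
u_3 = a_3 + 0.2236·q_1 − 4.1053·q_2 = (1.1630, 1.5746, -0.1160, -1.2541, -2.1630).
‖u_3‖ = 3.1775, so q_3 = (0.3660, 0.4955, -0.0365, -0.3947, -0.6807).
q_1·a_4 = 0.2236·(-3) + 0.2236·3 + (-0.2236)·(-1) + 0.8944·(-2) + (-0.2236)·4 = -2.4597; q_2·a_4 = 0.2161·(-3) + (-0.6150)·3 + (-0.7147)·(-1) + (-0.1330)·(-2) + (-0.2161)·4 = -2.3767; q_3·a_4 = 0.3660·(-3) + 0.4955·3 + (-0.0365)·(-1) + (-0.3947)·(-2) + (-0.6807)·4 = -1.5083.
u_4 = a_4 + 2.4597·q_1 + 2.3767·q_2 + 1.5083·q_3 = (-1.3844, 2.8358, -3.3037, -0.7114, 1.9097).
r_{44} = ‖u_4‖ = 5.0026.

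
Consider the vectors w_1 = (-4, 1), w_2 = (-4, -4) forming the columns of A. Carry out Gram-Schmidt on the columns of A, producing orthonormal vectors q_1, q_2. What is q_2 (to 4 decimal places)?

w_1 = (-4, 1); ‖w_1‖ = 4.1231, so q_1 = (-0.9701, 0.2425).
q_1·w_2 = (-0.9701)·(-4) + 0.2425·(-4) = 2.9104.
u_2 = w_2 − 2.9104·q_1 = (-1.1765, -4.7059).
‖u_2‖ = 4.8507, so q_2 = (-0.2425, -0.9701).

q_2 = (-0.2425, -0.9701)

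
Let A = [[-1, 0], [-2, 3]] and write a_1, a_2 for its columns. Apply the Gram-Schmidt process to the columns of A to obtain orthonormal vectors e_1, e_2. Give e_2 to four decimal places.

e_2 = (-0.8944, 0.4472)

e_1 = a_1/‖a_1‖ = (-1, -2)/2.2361 = (-0.4472, -0.8944).
r_{12} = e_1·a_2 = -2.6833.
u_2 = a_2 + 2.6833·e_1 = (-1.2000, 0.6000).
‖u_2‖ = 1.3416, so e_2 = (-0.8944, 0.4472).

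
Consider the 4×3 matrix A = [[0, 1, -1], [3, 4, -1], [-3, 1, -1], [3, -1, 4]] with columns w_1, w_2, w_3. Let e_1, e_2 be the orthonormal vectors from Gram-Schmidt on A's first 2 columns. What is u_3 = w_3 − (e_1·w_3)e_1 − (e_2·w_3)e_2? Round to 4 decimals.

u_3 = (-0.2830, 0.0566, 1.5283, 1.4717)

w_1 = (0, 3, -3, 3); ‖w_1‖ = 5.1962, so e_1 = (0.0000, 0.5774, -0.5774, 0.5774).
e_1·w_2 = 0.0000·1 + 0.5774·4 + (-0.5774)·1 + 0.5774·(-1) = 1.1547.
u_2 = w_2 − 1.1547·e_1 = (1.0000, 3.3333, 1.6667, -1.6667).
‖u_2‖ = 4.2032, so e_2 = (0.2379, 0.7931, 0.3965, -0.3965).
e_1·w_3 = 0.0000·(-1) + 0.5774·(-1) + (-0.5774)·(-1) + 0.5774·4 = 2.3094; e_2·w_3 = 0.2379·(-1) + 0.7931·(-1) + 0.3965·(-1) + (-0.3965)·4 = -3.0136.
u_3 = w_3 − 2.3094·e_1 + 3.0136·e_2 = (-0.2830, 0.0566, 1.5283, 1.4717).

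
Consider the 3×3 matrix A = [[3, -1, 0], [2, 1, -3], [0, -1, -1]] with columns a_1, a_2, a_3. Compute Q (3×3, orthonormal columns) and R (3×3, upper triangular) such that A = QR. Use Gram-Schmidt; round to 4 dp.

e_1 = a_1/‖a_1‖ = (3, 2, 0)/3.6056 = (0.8321, 0.5547, 0.0000).
r_{12} = e_1·a_2 = -0.2774.
u_2 = a_2 + 0.2774·e_1 = (-0.7692, 1.1538, -1.0000).
‖u_2‖ = 1.7097, so e_2 = (-0.4499, 0.6749, -0.5849).
r_{13} = e_1·a_3 = -1.6641; r_{23} = e_2·a_3 = -1.4397.
u_3 = a_3 + 1.6641·e_1 + 1.4397·e_2 = (0.7368, -1.1053, -1.8421).
‖u_3‖ = 2.2711, so e_3 = (0.3244, -0.4867, -0.8111).

Q = [[0.8321, -0.4499, 0.3244], [0.5547, 0.6749, -0.4867], [0.0000, -0.5849, -0.8111]], R = [[3.6056, -0.2774, -1.6641], [0.0000, 1.7097, -1.4397], [0.0000, 0.0000, 2.2711]]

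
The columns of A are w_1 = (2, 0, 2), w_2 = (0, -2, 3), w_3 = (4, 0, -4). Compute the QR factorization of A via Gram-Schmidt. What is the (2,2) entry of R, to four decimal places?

r_{22} = 2.9155

q_1 = w_1/‖w_1‖ = (2, 0, 2)/2.8284 = (0.7071, 0.0000, 0.7071).
r_{12} = q_1·w_2 = 2.1213.
u_2 = w_2 − 2.1213·q_1 = (-1.5000, -2.0000, 1.5000).
r_{22} = ‖u_2‖ = 2.9155.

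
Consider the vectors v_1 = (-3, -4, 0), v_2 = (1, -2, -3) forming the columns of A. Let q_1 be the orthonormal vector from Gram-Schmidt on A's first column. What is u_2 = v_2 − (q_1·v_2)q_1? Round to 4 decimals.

u_2 = (1.6000, -1.2000, -3.0000)

q_1 = v_1/‖v_1‖ = (-3, -4, 0)/5.0000 = (-0.6000, -0.8000, 0.0000).
r_{12} = q_1·v_2 = 1.0000.
u_2 = v_2 − 1.0000·q_1 = (1.6000, -1.2000, -3.0000).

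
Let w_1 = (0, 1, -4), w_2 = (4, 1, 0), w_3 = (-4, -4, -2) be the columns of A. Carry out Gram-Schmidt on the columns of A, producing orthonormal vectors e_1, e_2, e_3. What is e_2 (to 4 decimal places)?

e_1 = w_1/‖w_1‖ = (0, 1, -4)/4.1231 = (0.0000, 0.2425, -0.9701).
r_{12} = e_1·w_2 = 0.2425.
u_2 = w_2 − 0.2425·e_1 = (4.0000, 0.9412, 0.2353).
‖u_2‖ = 4.1160, so e_2 = (0.9718, 0.2287, 0.0572).

e_2 = (0.9718, 0.2287, 0.0572)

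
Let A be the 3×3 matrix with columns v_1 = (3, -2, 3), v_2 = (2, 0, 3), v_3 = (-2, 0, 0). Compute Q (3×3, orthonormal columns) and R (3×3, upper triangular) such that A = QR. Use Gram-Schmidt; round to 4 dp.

e_1 = v_1/‖v_1‖ = (3, -2, 3)/4.6904 = (0.6396, -0.4264, 0.6396).
r_{12} = e_1·v_2 = 3.1980.
u_2 = v_2 − 3.1980·e_1 = (-0.0455, 1.3636, 0.9545).
‖u_2‖ = 1.6652, so e_2 = (-0.0273, 0.8189, 0.5732).
r_{13} = e_1·v_3 = -1.2792; r_{23} = e_2·v_3 = 0.0546.
u_3 = v_3 + 1.2792·e_1 − 0.0546·e_2 = (-1.1803, -0.5902, 0.7869).
‖u_3‖ = 1.5364, so e_3 = (-0.7682, -0.3841, 0.5121).

Q = [[0.6396, -0.0273, -0.7682], [-0.4264, 0.8189, -0.3841], [0.6396, 0.5732, 0.5121]], R = [[4.6904, 3.1980, -1.2792], [0.0000, 1.6652, 0.0546], [0.0000, 0.0000, 1.5364]]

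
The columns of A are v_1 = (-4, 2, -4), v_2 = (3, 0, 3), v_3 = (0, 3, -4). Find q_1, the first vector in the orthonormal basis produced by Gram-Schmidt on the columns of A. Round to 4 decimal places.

v_1 = (-4, 2, -4); ‖v_1‖ = 6.0000, so q_1 = (-0.6667, 0.3333, -0.6667).

q_1 = (-0.6667, 0.3333, -0.6667)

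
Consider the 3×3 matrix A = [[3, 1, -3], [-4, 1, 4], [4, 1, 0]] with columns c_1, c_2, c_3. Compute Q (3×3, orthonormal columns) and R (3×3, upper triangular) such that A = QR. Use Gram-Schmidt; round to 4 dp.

q_1 = c_1/‖c_1‖ = (3, -4, 4)/6.4031 = (0.4685, -0.6247, 0.6247).
r_{12} = q_1·c_2 = 0.4685.
u_2 = c_2 − 0.4685·q_1 = (0.7805, 1.2927, 0.7073).
‖u_2‖ = 1.6675, so q_2 = (0.4681, 0.7752, 0.4242).
r_{13} = q_1·c_3 = -3.9043; r_{23} = q_2·c_3 = 1.6967.
u_3 = c_3 + 3.9043·q_1 − 1.6967·q_2 = (-1.9649, 0.2456, 1.7193).
‖u_3‖ = 2.6224, so q_3 = (-0.7493, 0.0937, 0.6556).

Q = [[0.4685, 0.4681, -0.7493], [-0.6247, 0.7752, 0.0937], [0.6247, 0.4242, 0.6556]], R = [[6.4031, 0.4685, -3.9043], [0.0000, 1.6675, 1.6967], [0.0000, 0.0000, 2.6224]]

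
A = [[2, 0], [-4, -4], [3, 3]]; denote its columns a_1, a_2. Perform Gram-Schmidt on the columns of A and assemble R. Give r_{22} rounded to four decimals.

r_{22} = 1.8570

a_1 = (2, -4, 3); ‖a_1‖ = 5.3852, so e_1 = (0.3714, -0.7428, 0.5571).
e_1·a_2 = 0.3714·0 + (-0.7428)·(-4) + 0.5571·3 = 4.6424.
u_2 = a_2 − 4.6424·e_1 = (-1.7241, -0.5517, 0.4138).
r_{22} = ‖u_2‖ = 1.8570.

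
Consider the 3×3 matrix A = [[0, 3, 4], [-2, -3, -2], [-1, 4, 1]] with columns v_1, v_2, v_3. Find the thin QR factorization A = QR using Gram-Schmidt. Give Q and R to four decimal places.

q_1 = v_1/‖v_1‖ = (0, -2, -1)/2.2361 = (0.0000, -0.8944, -0.4472).
r_{12} = q_1·v_2 = 0.8944.
u_2 = v_2 − 0.8944·q_1 = (3.0000, -2.2000, 4.4000).
‖u_2‖ = 5.7619, so q_2 = (0.5207, -0.3818, 0.7636).
r_{13} = q_1·v_3 = 1.3416; r_{23} = q_2·v_3 = 3.6099.
u_3 = v_3 − 1.3416·q_1 − 3.6099·q_2 = (2.1205, 0.5783, -1.1566).
‖u_3‖ = 2.4837, so q_3 = (0.8538, 0.2328, -0.4657).

Q = [[0.0000, 0.5207, 0.8538], [-0.8944, -0.3818, 0.2328], [-0.4472, 0.7636, -0.4657]], R = [[2.2361, 0.8944, 1.3416], [0.0000, 5.7619, 3.6099], [0.0000, 0.0000, 2.4837]]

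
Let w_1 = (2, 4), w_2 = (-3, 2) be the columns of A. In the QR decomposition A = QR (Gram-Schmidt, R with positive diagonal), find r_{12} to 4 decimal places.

w_1 = (2, 4); ‖w_1‖ = 4.4721, so e_1 = (0.4472, 0.8944).
r_{12} = e_1·w_2 = 0.4472.

r_{12} = 0.4472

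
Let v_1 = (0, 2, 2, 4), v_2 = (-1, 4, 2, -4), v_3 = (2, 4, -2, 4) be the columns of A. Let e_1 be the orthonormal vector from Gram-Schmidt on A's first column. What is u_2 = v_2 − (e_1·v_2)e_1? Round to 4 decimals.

e_1 = v_1/‖v_1‖ = (0, 2, 2, 4)/4.8990 = (0.0000, 0.4082, 0.4082, 0.8165).
r_{12} = e_1·v_2 = -0.8165.
u_2 = v_2 + 0.8165·e_1 = (-1.0000, 4.3333, 2.3333, -3.3333).

u_2 = (-1.0000, 4.3333, 2.3333, -3.3333)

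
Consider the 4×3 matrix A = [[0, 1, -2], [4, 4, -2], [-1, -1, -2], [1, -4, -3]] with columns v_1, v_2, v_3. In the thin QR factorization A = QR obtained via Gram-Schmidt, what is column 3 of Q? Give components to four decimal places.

e_1 = v_1/‖v_1‖ = (0, 4, -1, 1)/4.2426 = (0.0000, 0.9428, -0.2357, 0.2357).
r_{12} = e_1·v_2 = 3.0641.
u_2 = v_2 − 3.0641·e_1 = (1.0000, 1.1111, -0.2778, -4.7222).
‖u_2‖ = 4.9610, so e_2 = (0.2016, 0.2240, -0.0560, -0.9519).
r_{13} = e_1·v_3 = -2.1213; r_{23} = e_2·v_3 = 2.1165.
u_3 = v_3 + 2.1213·e_1 − 2.1165·e_2 = (-2.4266, -0.4740, -2.3815, -0.4853).
‖u_3‖ = 3.4670, so e_3 = (-0.6999, -0.1367, -0.6869, -0.1400).

e_3 = (-0.6999, -0.1367, -0.6869, -0.1400)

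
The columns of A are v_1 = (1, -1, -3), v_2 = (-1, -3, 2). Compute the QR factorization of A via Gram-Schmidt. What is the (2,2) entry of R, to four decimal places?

v_1 = (1, -1, -3); ‖v_1‖ = 3.3166, so q_1 = (0.3015, -0.3015, -0.9045).
q_1·v_2 = 0.3015·(-1) + (-0.3015)·(-3) + (-0.9045)·2 = -1.2060.
u_2 = v_2 + 1.2060·q_1 = (-0.6364, -3.3636, 0.9091).
r_{22} = ‖u_2‖ = 3.5420.

r_{22} = 3.5420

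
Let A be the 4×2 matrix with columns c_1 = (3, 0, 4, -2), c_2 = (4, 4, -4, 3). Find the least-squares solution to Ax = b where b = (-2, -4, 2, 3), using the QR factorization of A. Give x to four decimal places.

x = (-0.2949, -0.4552)

q_1 = c_1/‖c_1‖ = (3, 0, 4, -2)/5.3852 = (0.5571, 0.0000, 0.7428, -0.3714).
r_{12} = q_1·c_2 = -1.8570.
u_2 = c_2 + 1.8570·q_1 = (5.0345, 4.0000, -2.6207, 2.3103).
‖u_2‖ = 7.3179, so q_2 = (0.6880, 0.5466, -0.3581, 0.3157).
Qᵀb = (-0.7428, -3.3315).
Back-substitute: x_2 = -3.3315/7.3179 = -0.4552.
x_1 = (-0.7428 + 1.8570·(-0.4552))/5.3852 = -0.2949.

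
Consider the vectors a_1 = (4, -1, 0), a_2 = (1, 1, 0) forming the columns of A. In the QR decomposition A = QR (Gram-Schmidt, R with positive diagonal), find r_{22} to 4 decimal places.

r_{22} = 1.2127

a_1 = (4, -1, 0); ‖a_1‖ = 4.1231, so e_1 = (0.9701, -0.2425, 0.0000).
e_1·a_2 = 0.9701·1 + (-0.2425)·1 + 0.0000·0 = 0.7276.
u_2 = a_2 − 0.7276·e_1 = (0.2941, 1.1765, 0.0000).
r_{22} = ‖u_2‖ = 1.2127.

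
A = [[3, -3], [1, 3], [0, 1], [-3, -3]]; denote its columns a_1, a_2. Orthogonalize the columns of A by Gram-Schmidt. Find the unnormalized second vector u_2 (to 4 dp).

u_2 = (-3.4737, 2.8421, 1.0000, -2.5263)

a_1 = (3, 1, 0, -3); ‖a_1‖ = 4.3589, so q_1 = (0.6882, 0.2294, 0.0000, -0.6882).
q_1·a_2 = 0.6882·(-3) + 0.2294·3 + 0.0000·1 + (-0.6882)·(-3) = 0.6882.
u_2 = a_2 − 0.6882·q_1 = (-3.4737, 2.8421, 1.0000, -2.5263).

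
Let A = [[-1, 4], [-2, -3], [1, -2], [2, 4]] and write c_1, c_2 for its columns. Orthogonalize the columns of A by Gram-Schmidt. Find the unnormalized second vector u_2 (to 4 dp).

u_2 = (4.8000, -1.4000, -2.8000, 2.4000)

c_1 = (-1, -2, 1, 2); ‖c_1‖ = 3.1623, so q_1 = (-0.3162, -0.6325, 0.3162, 0.6325).
q_1·c_2 = (-0.3162)·4 + (-0.6325)·(-3) + 0.3162·(-2) + 0.6325·4 = 2.5298.
u_2 = c_2 − 2.5298·q_1 = (4.8000, -1.4000, -2.8000, 2.4000).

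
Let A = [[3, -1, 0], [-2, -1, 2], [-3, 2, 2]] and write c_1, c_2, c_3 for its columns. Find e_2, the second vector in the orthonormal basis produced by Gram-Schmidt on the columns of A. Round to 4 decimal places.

e_1 = c_1/‖c_1‖ = (3, -2, -3)/4.6904 = (0.6396, -0.4264, -0.6396).
r_{12} = e_1·c_2 = -1.4924.
u_2 = c_2 + 1.4924·e_1 = (-0.0455, -1.6364, 1.0455).
‖u_2‖ = 1.9424, so e_2 = (-0.0234, -0.8425, 0.5382).

e_2 = (-0.0234, -0.8425, 0.5382)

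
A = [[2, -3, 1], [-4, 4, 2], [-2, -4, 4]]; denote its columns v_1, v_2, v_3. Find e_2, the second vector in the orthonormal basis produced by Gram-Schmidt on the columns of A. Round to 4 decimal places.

v_1 = (2, -4, -2); ‖v_1‖ = 4.8990, so e_1 = (0.4082, -0.8165, -0.4082).
e_1·v_2 = 0.4082·(-3) + (-0.8165)·4 + (-0.4082)·(-4) = -2.8577.
u_2 = v_2 + 2.8577·e_1 = (-1.8333, 1.6667, -5.1667).
‖u_2‖ = 5.7300, so e_2 = (-0.3200, 0.2909, -0.9017).

e_2 = (-0.3200, 0.2909, -0.9017)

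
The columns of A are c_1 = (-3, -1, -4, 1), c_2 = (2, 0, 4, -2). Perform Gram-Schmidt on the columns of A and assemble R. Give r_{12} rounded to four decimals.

q_1 = c_1/‖c_1‖ = (-3, -1, -4, 1)/5.1962 = (-0.5774, -0.1925, -0.7698, 0.1925).
r_{12} = q_1·c_2 = -4.6188.

r_{12} = -4.6188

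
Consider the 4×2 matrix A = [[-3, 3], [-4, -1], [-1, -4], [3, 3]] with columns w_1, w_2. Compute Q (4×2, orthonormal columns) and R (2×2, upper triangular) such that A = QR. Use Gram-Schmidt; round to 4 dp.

w_1 = (-3, -4, -1, 3); ‖w_1‖ = 5.9161, so q_1 = (-0.5071, -0.6761, -0.1690, 0.5071).
q_1·w_2 = (-0.5071)·3 + (-0.6761)·(-1) + (-0.1690)·(-4) + 0.5071·3 = 1.3522.
u_2 = w_2 − 1.3522·q_1 = (3.6857, -0.0857, -3.7714, 2.3143).
‖u_2‖ = 5.7595, so q_2 = (0.6399, -0.0149, -0.6548, 0.4018).

Q = [[-0.5071, 0.6399], [-0.6761, -0.0149], [-0.1690, -0.6548], [0.5071, 0.4018]], R = [[5.9161, 1.3522], [0.0000, 5.7595]]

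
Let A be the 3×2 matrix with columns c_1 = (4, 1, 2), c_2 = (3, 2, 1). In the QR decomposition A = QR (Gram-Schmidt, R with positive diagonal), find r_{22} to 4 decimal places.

r_{22} = 1.3452

e_1 = c_1/‖c_1‖ = (4, 1, 2)/4.5826 = (0.8729, 0.2182, 0.4364).
r_{12} = e_1·c_2 = 3.4915.
u_2 = c_2 − 3.4915·e_1 = (-0.0476, 1.2381, -0.5238).
r_{22} = ‖u_2‖ = 1.3452.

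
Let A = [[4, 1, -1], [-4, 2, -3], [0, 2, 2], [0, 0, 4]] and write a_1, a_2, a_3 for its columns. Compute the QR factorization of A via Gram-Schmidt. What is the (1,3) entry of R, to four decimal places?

r_{13} = 1.4142

a_1 = (4, -4, 0, 0); ‖a_1‖ = 5.6569, so e_1 = (0.7071, -0.7071, 0.0000, 0.0000).
r_{13} = e_1·a_3 = 1.4142.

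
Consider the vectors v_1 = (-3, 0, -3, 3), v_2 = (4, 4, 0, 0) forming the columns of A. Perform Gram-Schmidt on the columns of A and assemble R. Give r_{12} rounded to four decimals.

r_{12} = -2.3094

v_1 = (-3, 0, -3, 3); ‖v_1‖ = 5.1962, so q_1 = (-0.5774, 0.0000, -0.5774, 0.5774).
r_{12} = q_1·v_2 = -2.3094.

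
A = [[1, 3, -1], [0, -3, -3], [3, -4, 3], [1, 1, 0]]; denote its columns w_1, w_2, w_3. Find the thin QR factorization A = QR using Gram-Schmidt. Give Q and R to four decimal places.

Q = [[0.3015, 0.6900, -0.4694], [0.0000, -0.5553, -0.8315], [0.9045, -0.3366, 0.2222], [0.3015, 0.3197, -0.1974]], R = [[3.3166, -2.4121, 2.4121], [0.0000, 5.4020, -0.0337], [0.0000, 0.0000, 3.6305]]

e_1 = w_1/‖w_1‖ = (1, 0, 3, 1)/3.3166 = (0.3015, 0.0000, 0.9045, 0.3015).
r_{12} = e_1·w_2 = -2.4121.
u_2 = w_2 + 2.4121·e_1 = (3.7273, -3.0000, -1.8182, 1.7273).
‖u_2‖ = 5.4020, so e_2 = (0.6900, -0.5553, -0.3366, 0.3197).
r_{13} = e_1·w_3 = 2.4121; r_{23} = e_2·w_3 = -0.0337.
u_3 = w_3 − 2.4121·e_1 + 0.0337·e_2 = (-1.7040, -3.0187, 0.8069, -0.7165).
‖u_3‖ = 3.6305, so e_3 = (-0.4694, -0.8315, 0.2222, -0.1974).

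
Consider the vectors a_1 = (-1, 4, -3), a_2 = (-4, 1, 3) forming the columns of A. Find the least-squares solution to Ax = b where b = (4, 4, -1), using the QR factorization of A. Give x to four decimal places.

a_1 = (-1, 4, -3); ‖a_1‖ = 5.0990, so q_1 = (-0.1961, 0.7845, -0.5883).
q_1·a_2 = (-0.1961)·(-4) + 0.7845·1 + (-0.5883)·3 = -0.1961.
u_2 = a_2 + 0.1961·q_1 = (-4.0385, 1.1538, 2.8846).
‖u_2‖ = 5.0952, so q_2 = (-0.7926, 0.2265, 0.5661).
Qᵀb = (2.9417, -2.8307).
Back-substitute: x_2 = -2.8307/5.0952 = -0.5556.
x_1 = (2.9417 + 0.1961·(-0.5556))/5.0990 = 0.5556.

x = (0.5556, -0.5556)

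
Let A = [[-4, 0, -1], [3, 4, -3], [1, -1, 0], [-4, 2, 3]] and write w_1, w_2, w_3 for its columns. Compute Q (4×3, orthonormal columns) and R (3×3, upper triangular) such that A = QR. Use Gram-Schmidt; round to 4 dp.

w_1 = (-4, 3, 1, -4); ‖w_1‖ = 6.4807, so e_1 = (-0.6172, 0.4629, 0.1543, -0.6172).
e_1·w_2 = (-0.6172)·0 + 0.4629·4 + 0.1543·(-1) + (-0.6172)·2 = 0.4629.
u_2 = w_2 − 0.4629·e_1 = (0.2857, 3.7857, -1.0714, 2.2857).
‖u_2‖ = 4.5591, so e_2 = (0.0627, 0.8304, -0.2350, 0.5013).
e_1·w_3 = (-0.6172)·(-1) + 0.4629·(-3) + 0.1543·0 + (-0.6172)·3 = -2.6232; e_2·w_3 = 0.0627·(-1) + 0.8304·(-3) + (-0.2350)·0 + 0.5013·3 = -1.0497.
u_3 = w_3 + 2.6232·e_1 + 1.0497·e_2 = (-2.5533, -0.9141, 0.1581, 1.9072).
‖u_3‖ = 3.3192, so e_3 = (-0.7692, -0.2754, 0.0476, 0.5746).

Q = [[-0.6172, 0.0627, -0.7692], [0.4629, 0.8304, -0.2754], [0.1543, -0.2350, 0.0476], [-0.6172, 0.5013, 0.5746]], R = [[6.4807, 0.4629, -2.6232], [0.0000, 4.5591, -1.0497], [0.0000, 0.0000, 3.3192]]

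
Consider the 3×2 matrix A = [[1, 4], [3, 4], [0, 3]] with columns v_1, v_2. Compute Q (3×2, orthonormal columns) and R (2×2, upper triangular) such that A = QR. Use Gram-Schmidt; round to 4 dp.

Q = [[0.3162, 0.6116], [0.9487, -0.2039], [0.0000, 0.7645]], R = [[3.1623, 5.0596], [0.0000, 3.9243]]

q_1 = v_1/‖v_1‖ = (1, 3, 0)/3.1623 = (0.3162, 0.9487, 0.0000).
r_{12} = q_1·v_2 = 5.0596.
u_2 = v_2 − 5.0596·q_1 = (2.4000, -0.8000, 3.0000).
‖u_2‖ = 3.9243, so q_2 = (0.6116, -0.2039, 0.7645).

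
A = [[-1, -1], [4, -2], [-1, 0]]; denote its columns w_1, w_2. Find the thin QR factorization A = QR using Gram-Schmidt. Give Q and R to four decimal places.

q_1 = w_1/‖w_1‖ = (-1, 4, -1)/4.2426 = (-0.2357, 0.9428, -0.2357).
r_{12} = q_1·w_2 = -1.6499.
u_2 = w_2 + 1.6499·q_1 = (-1.3889, -0.4444, -0.3889).
‖u_2‖ = 1.5092, so q_2 = (-0.9203, -0.2945, -0.2577).

Q = [[-0.2357, -0.9203], [0.9428, -0.2945], [-0.2357, -0.2577]], R = [[4.2426, -1.6499], [0.0000, 1.5092]]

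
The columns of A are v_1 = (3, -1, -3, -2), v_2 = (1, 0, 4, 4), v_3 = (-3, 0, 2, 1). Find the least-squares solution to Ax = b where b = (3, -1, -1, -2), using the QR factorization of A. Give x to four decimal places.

x = (1.0681, 0.2147, 0.2304)

v_1 = (3, -1, -3, -2); ‖v_1‖ = 4.7958, so e_1 = (0.6255, -0.2085, -0.6255, -0.4170).
e_1·v_2 = 0.6255·1 + (-0.2085)·0 + (-0.6255)·4 + (-0.4170)·4 = -3.5447.
u_2 = v_2 + 3.5447·e_1 = (3.2174, -0.7391, 1.7826, 2.5217).
‖u_2‖ = 4.5205, so e_2 = (0.7117, -0.1635, 0.3943, 0.5578).
e_1·v_3 = 0.6255·(-3) + (-0.2085)·0 + (-0.6255)·2 + (-0.4170)·1 = -3.5447; e_2·v_3 = 0.7117·(-3) + (-0.1635)·0 + 0.3943·2 + 0.5578·1 = -0.7887.
u_3 = v_3 + 3.5447·e_1 + 0.7887·e_2 = (-0.2213, -0.8681, 0.0936, -0.0383).
‖u_3‖ = 0.9015, so e_3 = (-0.2454, -0.9629, 0.1038, -0.0425).
Qᵀb = (3.5447, 0.7887, 0.2077).
Back-substitute: x_3 = 0.2077/0.9015 = 0.2304.
x_2 = (0.7887 + 0.7887·0.2304)/4.5205 = 0.2147.
x_1 = (3.5447 + 3.5447·0.2147 + 3.5447·0.2304)/4.7958 = 1.0681.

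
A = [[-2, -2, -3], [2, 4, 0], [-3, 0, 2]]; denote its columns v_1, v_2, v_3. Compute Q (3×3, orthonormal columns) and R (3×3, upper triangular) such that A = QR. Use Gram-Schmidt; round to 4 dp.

v_1 = (-2, 2, -3); ‖v_1‖ = 4.1231, so q_1 = (-0.4851, 0.4851, -0.7276).
q_1·v_2 = (-0.4851)·(-2) + 0.4851·4 + (-0.7276)·0 = 2.9104.
u_2 = v_2 − 2.9104·q_1 = (-0.5882, 2.5882, 2.1176).
‖u_2‖ = 3.3955, so q_2 = (-0.1732, 0.7623, 0.6237).
q_1·v_3 = (-0.4851)·(-3) + 0.4851·0 + (-0.7276)·2 = 0.0000; q_2·v_3 = (-0.1732)·(-3) + 0.7623·0 + 0.6237·2 = 1.7670.
u_3 = v_3 + 0.0000·q_1 − 1.7670·q_2 = (-2.6939, -1.3469, 0.8980).
‖u_3‖ = 3.1429, so q_3 = (-0.8571, -0.4286, 0.2857).

Q = [[-0.4851, -0.1732, -0.8571], [0.4851, 0.7623, -0.4286], [-0.7276, 0.6237, 0.2857]], R = [[4.1231, 2.9104, 0.0000], [0.0000, 3.3955, 1.7670], [0.0000, 0.0000, 3.1429]]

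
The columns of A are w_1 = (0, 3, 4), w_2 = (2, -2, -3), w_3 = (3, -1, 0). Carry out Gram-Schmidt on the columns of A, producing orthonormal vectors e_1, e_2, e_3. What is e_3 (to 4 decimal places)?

w_1 = (0, 3, 4); ‖w_1‖ = 5.0000, so e_1 = (0.0000, 0.6000, 0.8000).
e_1·w_2 = 0.0000·2 + 0.6000·(-2) + 0.8000·(-3) = -3.6000.
u_2 = w_2 + 3.6000·e_1 = (2.0000, 0.1600, -0.1200).
‖u_2‖ = 2.0100, so e_2 = (0.9950, 0.0796, -0.0597).
e_1·w_3 = 0.0000·3 + 0.6000·(-1) + 0.8000·0 = -0.6000; e_2·w_3 = 0.9950·3 + 0.0796·(-1) + (-0.0597)·0 = 2.9055.
u_3 = w_3 + 0.6000·e_1 − 2.9055·e_2 = (0.1089, -0.8713, 0.6535).
‖u_3‖ = 1.0945, so e_3 = (0.0995, -0.7960, 0.5970).

e_3 = (0.0995, -0.7960, 0.5970)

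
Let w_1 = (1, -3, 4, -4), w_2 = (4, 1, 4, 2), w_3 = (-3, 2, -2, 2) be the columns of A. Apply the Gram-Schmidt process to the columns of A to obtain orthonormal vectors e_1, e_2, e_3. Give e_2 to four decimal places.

e_2 = (0.6393, 0.2774, 0.5307, 0.4825)

w_1 = (1, -3, 4, -4); ‖w_1‖ = 6.4807, so e_1 = (0.1543, -0.4629, 0.6172, -0.6172).
e_1·w_2 = 0.1543·4 + (-0.4629)·1 + 0.6172·4 + (-0.6172)·2 = 1.3887.
u_2 = w_2 − 1.3887·e_1 = (3.7857, 1.6429, 3.1429, 2.8571).
‖u_2‖ = 5.9221, so e_2 = (0.6393, 0.2774, 0.5307, 0.4825).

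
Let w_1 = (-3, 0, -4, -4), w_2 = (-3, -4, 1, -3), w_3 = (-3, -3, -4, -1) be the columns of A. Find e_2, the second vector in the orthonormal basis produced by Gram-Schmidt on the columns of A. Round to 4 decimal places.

w_1 = (-3, 0, -4, -4); ‖w_1‖ = 6.4031, so e_1 = (-0.4685, 0.0000, -0.6247, -0.6247).
e_1·w_2 = (-0.4685)·(-3) + 0.0000·(-4) + (-0.6247)·1 + (-0.6247)·(-3) = 2.6550.
u_2 = w_2 − 2.6550·e_1 = (-1.7561, -4.0000, 2.6585, -1.3415).
‖u_2‖ = 5.2869, so e_2 = (-0.3322, -0.7566, 0.5029, -0.2537).

e_2 = (-0.3322, -0.7566, 0.5029, -0.2537)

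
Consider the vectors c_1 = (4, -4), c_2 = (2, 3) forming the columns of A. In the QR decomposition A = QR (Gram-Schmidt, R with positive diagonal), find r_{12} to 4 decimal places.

c_1 = (4, -4); ‖c_1‖ = 5.6569, so q_1 = (0.7071, -0.7071).
r_{12} = q_1·c_2 = -0.7071.

r_{12} = -0.7071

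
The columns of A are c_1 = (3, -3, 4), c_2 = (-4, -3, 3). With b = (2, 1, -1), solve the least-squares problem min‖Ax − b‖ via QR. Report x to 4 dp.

c_1 = (3, -3, 4); ‖c_1‖ = 5.8310, so q_1 = (0.5145, -0.5145, 0.6860).
q_1·c_2 = 0.5145·(-4) + (-0.5145)·(-3) + 0.6860·3 = 1.5435.
u_2 = c_2 − 1.5435·q_1 = (-4.7941, -2.2059, 1.9412).
‖u_2‖ = 5.6230, so q_2 = (-0.8526, -0.3923, 0.3452).
Qᵀb = (-0.1715, -2.4427).
Back-substitute: x_2 = -2.4427/5.6230 = -0.4344.
x_1 = (-0.1715 − 1.5435·(-0.4344))/5.8310 = 0.0856.

x = (0.0856, -0.4344)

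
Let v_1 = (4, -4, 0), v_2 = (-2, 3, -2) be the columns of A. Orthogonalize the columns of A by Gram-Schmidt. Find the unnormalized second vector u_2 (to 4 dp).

u_2 = (0.5000, 0.5000, -2.0000)

q_1 = v_1/‖v_1‖ = (4, -4, 0)/5.6569 = (0.7071, -0.7071, 0.0000).
r_{12} = q_1·v_2 = -3.5355.
u_2 = v_2 + 3.5355·q_1 = (0.5000, 0.5000, -2.0000).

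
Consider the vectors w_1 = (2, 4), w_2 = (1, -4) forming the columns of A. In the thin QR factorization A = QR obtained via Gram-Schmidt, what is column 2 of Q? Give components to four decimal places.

e_2 = (0.8944, -0.4472)

w_1 = (2, 4); ‖w_1‖ = 4.4721, so e_1 = (0.4472, 0.8944).
e_1·w_2 = 0.4472·1 + 0.8944·(-4) = -3.1305.
u_2 = w_2 + 3.1305·e_1 = (2.4000, -1.2000).
‖u_2‖ = 2.6833, so e_2 = (0.8944, -0.4472).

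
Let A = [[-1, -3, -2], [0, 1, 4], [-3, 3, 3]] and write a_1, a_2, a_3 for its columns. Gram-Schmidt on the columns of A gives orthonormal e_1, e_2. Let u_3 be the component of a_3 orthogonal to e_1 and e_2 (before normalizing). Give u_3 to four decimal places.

a_1 = (-1, 0, -3); ‖a_1‖ = 3.1623, so e_1 = (-0.3162, 0.0000, -0.9487).
e_1·a_2 = (-0.3162)·(-3) + 0.0000·1 + (-0.9487)·3 = -1.8974.
u_2 = a_2 + 1.8974·e_1 = (-3.6000, 1.0000, 1.2000).
‖u_2‖ = 3.9243, so e_2 = (-0.9174, 0.2548, 0.3058).
e_1·a_3 = (-0.3162)·(-2) + 0.0000·4 + (-0.9487)·3 = -2.2136; e_2·a_3 = (-0.9174)·(-2) + 0.2548·4 + 0.3058·3 = 3.7714.
u_3 = a_3 + 2.2136·e_1 − 3.7714·e_2 = (0.7597, 3.0390, -0.2532).

u_3 = (0.7597, 3.0390, -0.2532)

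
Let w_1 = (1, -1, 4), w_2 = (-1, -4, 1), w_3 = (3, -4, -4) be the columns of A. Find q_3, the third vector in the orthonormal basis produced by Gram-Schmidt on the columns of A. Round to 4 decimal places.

q_1 = w_1/‖w_1‖ = (1, -1, 4)/4.2426 = (0.2357, -0.2357, 0.9428).
r_{12} = q_1·w_2 = 1.6499.
u_2 = w_2 − 1.6499·q_1 = (-1.3889, -3.6111, -0.5556).
‖u_2‖ = 3.9087, so q_2 = (-0.3553, -0.9239, -0.1421).
r_{13} = q_1·w_3 = -2.1213; r_{23} = q_2·w_3 = 3.1980.
u_3 = w_3 + 2.1213·q_1 − 3.1980·q_2 = (4.6364, -1.5455, -1.5455).
‖u_3‖ = 5.1257, so q_3 = (0.9045, -0.3015, -0.3015).

q_3 = (0.9045, -0.3015, -0.3015)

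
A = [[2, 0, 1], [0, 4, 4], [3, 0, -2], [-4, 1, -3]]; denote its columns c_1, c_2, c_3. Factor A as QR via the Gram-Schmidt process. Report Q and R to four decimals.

Q = [[0.3714, 0.0680, 0.0534], [0.0000, 0.9863, 0.1439], [0.5571, 0.1020, -0.8032], [-0.7428, 0.1105, -0.5756]], R = [[5.3852, -0.7428, 1.4856], [0.0000, 4.0556, 3.4775], [0.0000, 0.0000, 3.9623]]

c_1 = (2, 0, 3, -4); ‖c_1‖ = 5.3852, so q_1 = (0.3714, 0.0000, 0.5571, -0.7428).
q_1·c_2 = 0.3714·0 + 0.0000·4 + 0.5571·0 + (-0.7428)·1 = -0.7428.
u_2 = c_2 + 0.7428·q_1 = (0.2759, 4.0000, 0.4138, 0.4483).
‖u_2‖ = 4.0556, so q_2 = (0.0680, 0.9863, 0.1020, 0.1105).
q_1·c_3 = 0.3714·1 + 0.0000·4 + 0.5571·(-2) + (-0.7428)·(-3) = 1.4856; q_2·c_3 = 0.0680·1 + 0.9863·4 + 0.1020·(-2) + 0.1105·(-3) = 3.4775.
u_3 = c_3 − 1.4856·q_1 − 3.4775·q_2 = (0.2117, 0.5702, -3.1824, -2.2809).
‖u_3‖ = 3.9623, so q_3 = (0.0534, 0.1439, -0.8032, -0.5756).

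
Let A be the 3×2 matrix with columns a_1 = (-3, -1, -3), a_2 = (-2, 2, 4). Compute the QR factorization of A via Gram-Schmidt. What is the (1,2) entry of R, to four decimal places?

a_1 = (-3, -1, -3); ‖a_1‖ = 4.3589, so q_1 = (-0.6882, -0.2294, -0.6882).
r_{12} = q_1·a_2 = -1.8353.

r_{12} = -1.8353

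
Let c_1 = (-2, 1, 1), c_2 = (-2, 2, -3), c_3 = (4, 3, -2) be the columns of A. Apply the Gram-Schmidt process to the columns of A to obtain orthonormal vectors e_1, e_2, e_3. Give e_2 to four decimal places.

c_1 = (-2, 1, 1); ‖c_1‖ = 2.4495, so e_1 = (-0.8165, 0.4082, 0.4082).
e_1·c_2 = (-0.8165)·(-2) + 0.4082·2 + 0.4082·(-3) = 1.2247.
u_2 = c_2 − 1.2247·e_1 = (-1.0000, 1.5000, -3.5000).
‖u_2‖ = 3.9370, so e_2 = (-0.2540, 0.3810, -0.8890).

e_2 = (-0.2540, 0.3810, -0.8890)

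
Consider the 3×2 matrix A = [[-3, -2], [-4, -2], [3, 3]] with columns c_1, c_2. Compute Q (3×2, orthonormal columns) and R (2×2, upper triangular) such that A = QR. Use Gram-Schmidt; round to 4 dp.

Q = [[-0.5145, 0.0245], [-0.6860, 0.5880], [0.5145, 0.8085]], R = [[5.8310, 3.9445], [0.0000, 1.2005]]

q_1 = c_1/‖c_1‖ = (-3, -4, 3)/5.8310 = (-0.5145, -0.6860, 0.5145).
r_{12} = q_1·c_2 = 3.9445.
u_2 = c_2 − 3.9445·q_1 = (0.0294, 0.7059, 0.9706).
‖u_2‖ = 1.2005, so q_2 = (0.0245, 0.5880, 0.8085).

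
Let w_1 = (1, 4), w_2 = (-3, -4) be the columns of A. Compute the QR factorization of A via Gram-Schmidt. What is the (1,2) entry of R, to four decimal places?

r_{12} = -4.6082

w_1 = (1, 4); ‖w_1‖ = 4.1231, so q_1 = (0.2425, 0.9701).
r_{12} = q_1·w_2 = -4.6082.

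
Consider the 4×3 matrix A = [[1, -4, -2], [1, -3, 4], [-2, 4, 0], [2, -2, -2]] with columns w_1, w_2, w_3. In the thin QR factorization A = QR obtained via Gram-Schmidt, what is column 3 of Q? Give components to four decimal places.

w_1 = (1, 1, -2, 2); ‖w_1‖ = 3.1623, so q_1 = (0.3162, 0.3162, -0.6325, 0.6325).
q_1·w_2 = 0.3162·(-4) + 0.3162·(-3) + (-0.6325)·4 + 0.6325·(-2) = -6.0083.
u_2 = w_2 + 6.0083·q_1 = (-2.1000, -1.1000, 0.2000, 1.8000).
‖u_2‖ = 2.9833, so q_2 = (-0.7039, -0.3687, 0.0670, 0.6034).
q_1·w_3 = 0.3162·(-2) + 0.3162·4 + (-0.6325)·0 + 0.6325·(-2) = -0.6325; q_2·w_3 = (-0.7039)·(-2) + (-0.3687)·4 + 0.0670·0 + 0.6034·(-2) = -1.2738.
u_3 = w_3 + 0.6325·q_1 + 1.2738·q_2 = (-2.6966, 3.7303, -0.3146, -0.8315).
‖u_3‖ = 4.6880, so q_3 = (-0.5752, 0.7957, -0.0671, -0.1774).

q_3 = (-0.5752, 0.7957, -0.0671, -0.1774)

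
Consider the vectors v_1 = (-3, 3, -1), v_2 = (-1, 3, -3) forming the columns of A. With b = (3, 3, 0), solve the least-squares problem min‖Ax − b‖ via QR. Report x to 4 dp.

x = (-0.6618, 0.8382)

q_1 = v_1/‖v_1‖ = (-3, 3, -1)/4.3589 = (-0.6882, 0.6882, -0.2294).
r_{12} = q_1·v_2 = 3.4412.
u_2 = v_2 − 3.4412·q_1 = (1.3684, 0.6316, -2.2105).
‖u_2‖ = 2.6754, so q_2 = (0.5115, 0.2361, -0.8262).
Qᵀb = (0.0000, 2.2426).
Back-substitute: x_2 = 2.2426/2.6754 = 0.8382.
x_1 = (0.0000 − 3.4412·0.8382)/4.3589 = -0.6618.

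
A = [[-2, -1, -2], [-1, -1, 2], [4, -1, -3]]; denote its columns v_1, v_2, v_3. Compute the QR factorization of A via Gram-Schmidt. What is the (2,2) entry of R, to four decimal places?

r_{22} = 1.7182

v_1 = (-2, -1, 4); ‖v_1‖ = 4.5826, so q_1 = (-0.4364, -0.2182, 0.8729).
q_1·v_2 = (-0.4364)·(-1) + (-0.2182)·(-1) + 0.8729·(-1) = -0.2182.
u_2 = v_2 + 0.2182·q_1 = (-1.0952, -1.0476, -0.8095).
r_{22} = ‖u_2‖ = 1.7182.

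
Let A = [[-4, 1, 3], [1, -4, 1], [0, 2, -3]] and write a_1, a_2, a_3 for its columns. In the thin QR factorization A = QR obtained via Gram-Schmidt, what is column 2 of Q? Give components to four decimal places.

e_1 = a_1/‖a_1‖ = (-4, 1, 0)/4.1231 = (-0.9701, 0.2425, 0.0000).
r_{12} = e_1·a_2 = -1.9403.
u_2 = a_2 + 1.9403·e_1 = (-0.8824, -3.5294, 2.0000).
‖u_2‖ = 4.1515, so e_2 = (-0.2125, -0.8501, 0.4817).

e_2 = (-0.2125, -0.8501, 0.4817)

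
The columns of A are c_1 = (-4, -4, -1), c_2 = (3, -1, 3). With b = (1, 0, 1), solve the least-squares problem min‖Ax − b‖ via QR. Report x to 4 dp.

c_1 = (-4, -4, -1); ‖c_1‖ = 5.7446, so q_1 = (-0.6963, -0.6963, -0.1741).
q_1·c_2 = (-0.6963)·3 + (-0.6963)·(-1) + (-0.1741)·3 = -1.9149.
u_2 = c_2 + 1.9149·q_1 = (1.6667, -2.3333, 2.6667).
‖u_2‖ = 3.9158, so q_2 = (0.4256, -0.5959, 0.6810).
Qᵀb = (-0.8704, 1.1066).
Back-substitute: x_2 = 1.1066/3.9158 = 0.2826.
x_1 = (-0.8704 + 1.9149·0.2826)/5.7446 = -0.0573.

x = (-0.0573, 0.2826)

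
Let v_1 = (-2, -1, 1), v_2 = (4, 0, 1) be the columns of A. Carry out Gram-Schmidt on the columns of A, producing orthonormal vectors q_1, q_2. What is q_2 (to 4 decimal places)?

q_2 = (0.5608, -0.3925, 0.7290)

q_1 = v_1/‖v_1‖ = (-2, -1, 1)/2.4495 = (-0.8165, -0.4082, 0.4082).
r_{12} = q_1·v_2 = -2.8577.
u_2 = v_2 + 2.8577·q_1 = (1.6667, -1.1667, 2.1667).
‖u_2‖ = 2.9721, so q_2 = (0.5608, -0.3925, 0.7290).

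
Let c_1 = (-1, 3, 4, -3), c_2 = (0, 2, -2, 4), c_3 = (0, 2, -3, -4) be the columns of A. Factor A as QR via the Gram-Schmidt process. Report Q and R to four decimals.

e_1 = c_1/‖c_1‖ = (-1, 3, 4, -3)/5.9161 = (-0.1690, 0.5071, 0.6761, -0.5071).
r_{12} = e_1·c_2 = -2.3664.
u_2 = c_2 + 2.3664·e_1 = (-0.4000, 3.2000, -0.4000, 2.8000).
‖u_2‖ = 4.2895, so e_2 = (-0.0933, 0.7460, -0.0933, 0.6528).
r_{13} = e_1·c_3 = 1.0142; r_{23} = e_2·c_3 = -0.8393.
u_3 = c_3 − 1.0142·e_1 + 0.8393·e_2 = (0.0932, 2.1118, -3.7640, -2.9379).
‖u_3‖ = 5.2218, so e_3 = (0.0178, 0.4044, -0.7208, -0.5626).

Q = [[-0.1690, -0.0933, 0.0178], [0.5071, 0.7460, 0.4044], [0.6761, -0.0933, -0.7208], [-0.5071, 0.6528, -0.5626]], R = [[5.9161, -2.3664, 1.0142], [0.0000, 4.2895, -0.8393], [0.0000, 0.0000, 5.2218]]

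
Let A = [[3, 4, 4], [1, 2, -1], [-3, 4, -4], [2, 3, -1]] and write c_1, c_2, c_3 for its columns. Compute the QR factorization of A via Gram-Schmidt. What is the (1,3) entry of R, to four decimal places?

r_{13} = 4.3788

c_1 = (3, 1, -3, 2); ‖c_1‖ = 4.7958, so q_1 = (0.6255, 0.2085, -0.6255, 0.4170).
r_{13} = q_1·c_3 = 4.3788.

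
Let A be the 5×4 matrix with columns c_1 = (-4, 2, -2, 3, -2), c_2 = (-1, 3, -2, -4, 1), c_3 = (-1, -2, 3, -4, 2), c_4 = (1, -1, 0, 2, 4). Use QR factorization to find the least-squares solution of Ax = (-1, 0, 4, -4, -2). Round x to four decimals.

x = (-0.0712, -0.1753, 0.7517, -0.8965)

c_1 = (-4, 2, -2, 3, -2); ‖c_1‖ = 6.0828, so q_1 = (-0.6576, 0.3288, -0.3288, 0.4932, -0.3288).
q_1·c_2 = (-0.6576)·(-1) + 0.3288·3 + (-0.3288)·(-2) + 0.4932·(-4) + (-0.3288)·1 = 0.0000.
u_2 = c_2 + 0.0000·q_1 = (-1.0000, 3.0000, -2.0000, -4.0000, 1.0000).
‖u_2‖ = 5.5678, so q_2 = (-0.1796, 0.5388, -0.3592, -0.7184, 0.1796).
q_1·c_3 = (-0.6576)·(-1) + 0.3288·(-2) + (-0.3288)·3 + 0.4932·(-4) + (-0.3288)·2 = -3.6168; q_2·c_3 = (-0.1796)·(-1) + 0.5388·(-2) + (-0.3592)·3 + (-0.7184)·(-4) + 0.1796·2 = 1.2572.
u_3 = c_3 + 3.6168·q_1 − 1.2572·q_2 = (-3.1526, -1.4882, 2.2624, -1.3130, 0.5850).
‖u_3‖ = 4.3975, so q_3 = (-0.7169, -0.3384, 0.5145, -0.2986, 0.1330).
q_1·c_4 = (-0.6576)·1 + 0.3288·(-1) + (-0.3288)·0 + 0.4932·2 + (-0.3288)·4 = -1.3152; q_2·c_4 = (-0.1796)·1 + 0.5388·(-1) + (-0.3592)·0 + (-0.7184)·2 + 0.1796·4 = -1.4368; q_3·c_4 = (-0.7169)·1 + (-0.3384)·(-1) + 0.5145·0 + (-0.2986)·2 + 0.1330·4 = -0.4435.
u_4 = c_4 + 1.3152·q_1 + 1.4368·q_2 + 0.4435·q_3 = (-0.4409, 0.0565, -0.7204, 1.4840, 3.8846).
‖u_4‖ = 4.2437, so q_4 = (-0.1039, 0.0133, -0.1698, 0.3497, 0.9154).
Qᵀb = (-1.9728, 1.2572, 3.7030, -3.8047).
Back-substitute: x_4 = -3.8047/4.2437 = -0.8965.
x_3 = (3.7030 + 0.4435·(-0.8965))/4.3975 = 0.7517.
x_2 = (1.2572 − 1.2572·0.7517 + 1.4368·(-0.8965))/5.5678 = -0.1753.
x_1 = (-1.9728 + 0.0000·(-0.1753) + 3.6168·0.7517 + 1.3152·(-0.8965))/6.0828 = -0.0712.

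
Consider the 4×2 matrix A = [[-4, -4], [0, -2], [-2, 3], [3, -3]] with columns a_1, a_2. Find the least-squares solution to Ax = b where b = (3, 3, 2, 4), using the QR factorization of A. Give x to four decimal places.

a_1 = (-4, 0, -2, 3); ‖a_1‖ = 5.3852, so q_1 = (-0.7428, 0.0000, -0.3714, 0.5571).
q_1·a_2 = (-0.7428)·(-4) + 0.0000·(-2) + (-0.3714)·3 + 0.5571·(-3) = 0.1857.
u_2 = a_2 − 0.1857·q_1 = (-3.8621, -2.0000, 3.0690, -3.1034).
‖u_2‖ = 6.1616, so q_2 = (-0.6268, -0.3246, 0.4981, -0.5037).
Qᵀb = (-0.7428, -3.8727).
Back-substitute: x_2 = -3.8727/6.1616 = -0.6285.
x_1 = (-0.7428 − 0.1857·(-0.6285))/5.3852 = -0.1163.

x = (-0.1163, -0.6285)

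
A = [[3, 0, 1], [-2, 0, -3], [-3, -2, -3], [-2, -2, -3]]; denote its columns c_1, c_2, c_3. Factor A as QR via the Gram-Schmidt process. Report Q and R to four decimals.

q_1 = c_1/‖c_1‖ = (3, -2, -3, -2)/5.0990 = (0.5883, -0.3922, -0.5883, -0.3922).
r_{12} = q_1·c_2 = 1.9612.
u_2 = c_2 − 1.9612·q_1 = (-1.1538, 0.7692, -0.8462, -1.2308).
‖u_2‖ = 2.0381, so q_2 = (-0.5661, 0.3774, -0.4152, -0.6039).
r_{13} = q_1·c_3 = 4.7068; r_{23} = q_2·c_3 = 1.3587.
u_3 = c_3 − 4.7068·q_1 − 1.3587·q_2 = (-1.0000, -1.6667, 0.3333, -0.3333).
‖u_3‖ = 2.0000, so q_3 = (-0.5000, -0.8333, 0.1667, -0.1667).

Q = [[0.5883, -0.5661, -0.5000], [-0.3922, 0.3774, -0.8333], [-0.5883, -0.4152, 0.1667], [-0.3922, -0.6039, -0.1667]], R = [[5.0990, 1.9612, 4.7068], [0.0000, 2.0381, 1.3587], [0.0000, 0.0000, 2.0000]]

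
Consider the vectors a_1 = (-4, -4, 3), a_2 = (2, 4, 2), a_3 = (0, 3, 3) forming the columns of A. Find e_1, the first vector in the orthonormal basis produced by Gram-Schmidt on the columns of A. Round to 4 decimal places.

e_1 = a_1/‖a_1‖ = (-4, -4, 3)/6.4031 = (-0.6247, -0.6247, 0.4685).

e_1 = (-0.6247, -0.6247, 0.4685)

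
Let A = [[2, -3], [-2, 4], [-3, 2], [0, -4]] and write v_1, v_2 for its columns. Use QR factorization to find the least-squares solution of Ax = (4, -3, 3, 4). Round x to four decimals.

x = (-1.2466, -1.3096)

q_1 = v_1/‖v_1‖ = (2, -2, -3, 0)/4.1231 = (0.4851, -0.4851, -0.7276, 0.0000).
r_{12} = q_1·v_2 = -4.8507.
u_2 = v_2 + 4.8507·q_1 = (-0.6471, 1.6471, -1.5294, -4.0000).
‖u_2‖ = 4.6336, so q_2 = (-0.1396, 0.3555, -0.3301, -0.8633).
Qᵀb = (1.2127, -6.0682).
Back-substitute: x_2 = -6.0682/4.6336 = -1.3096.
x_1 = (1.2127 + 4.8507·(-1.3096))/4.1231 = -1.2466.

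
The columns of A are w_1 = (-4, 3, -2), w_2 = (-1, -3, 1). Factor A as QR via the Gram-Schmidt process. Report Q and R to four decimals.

e_1 = w_1/‖w_1‖ = (-4, 3, -2)/5.3852 = (-0.7428, 0.5571, -0.3714).
r_{12} = e_1·w_2 = -1.2999.
u_2 = w_2 + 1.2999·e_1 = (-1.9655, -2.2759, 0.5172).
‖u_2‖ = 3.0513, so e_2 = (-0.6442, -0.7459, 0.1695).

Q = [[-0.7428, -0.6442], [0.5571, -0.7459], [-0.3714, 0.1695]], R = [[5.3852, -1.2999], [0.0000, 3.0513]]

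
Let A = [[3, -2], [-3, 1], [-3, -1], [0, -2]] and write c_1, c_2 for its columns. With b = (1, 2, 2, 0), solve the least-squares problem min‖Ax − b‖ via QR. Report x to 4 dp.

x = (-0.4359, -0.4615)

q_1 = c_1/‖c_1‖ = (3, -3, -3, 0)/5.1962 = (0.5774, -0.5774, -0.5774, 0.0000).
r_{12} = q_1·c_2 = -1.1547.
u_2 = c_2 + 1.1547·q_1 = (-1.3333, 0.3333, -1.6667, -2.0000).
‖u_2‖ = 2.9439, so q_2 = (-0.4529, 0.1132, -0.5661, -0.6794).
Qᵀb = (-1.7321, -1.3587).
Back-substitute: x_2 = -1.3587/2.9439 = -0.4615.
x_1 = (-1.7321 + 1.1547·(-0.4615))/5.1962 = -0.4359.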